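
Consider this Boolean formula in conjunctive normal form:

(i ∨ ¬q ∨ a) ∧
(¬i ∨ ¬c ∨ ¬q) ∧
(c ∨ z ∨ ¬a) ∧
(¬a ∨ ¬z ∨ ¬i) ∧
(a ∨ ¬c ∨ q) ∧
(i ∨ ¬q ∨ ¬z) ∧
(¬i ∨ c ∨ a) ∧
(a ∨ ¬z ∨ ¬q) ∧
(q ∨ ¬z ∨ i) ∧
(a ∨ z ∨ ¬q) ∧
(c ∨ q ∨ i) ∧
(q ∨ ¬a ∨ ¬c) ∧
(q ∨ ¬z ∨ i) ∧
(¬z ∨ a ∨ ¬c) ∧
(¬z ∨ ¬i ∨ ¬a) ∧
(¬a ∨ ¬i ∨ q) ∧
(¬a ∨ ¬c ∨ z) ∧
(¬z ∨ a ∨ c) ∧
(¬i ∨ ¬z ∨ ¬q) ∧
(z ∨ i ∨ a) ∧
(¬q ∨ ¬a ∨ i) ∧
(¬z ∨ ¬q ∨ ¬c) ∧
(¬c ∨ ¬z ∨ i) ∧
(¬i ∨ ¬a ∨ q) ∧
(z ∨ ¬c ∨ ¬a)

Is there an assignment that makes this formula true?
No

No, the formula is not satisfiable.

No assignment of truth values to the variables can make all 25 clauses true simultaneously.

The formula is UNSAT (unsatisfiable).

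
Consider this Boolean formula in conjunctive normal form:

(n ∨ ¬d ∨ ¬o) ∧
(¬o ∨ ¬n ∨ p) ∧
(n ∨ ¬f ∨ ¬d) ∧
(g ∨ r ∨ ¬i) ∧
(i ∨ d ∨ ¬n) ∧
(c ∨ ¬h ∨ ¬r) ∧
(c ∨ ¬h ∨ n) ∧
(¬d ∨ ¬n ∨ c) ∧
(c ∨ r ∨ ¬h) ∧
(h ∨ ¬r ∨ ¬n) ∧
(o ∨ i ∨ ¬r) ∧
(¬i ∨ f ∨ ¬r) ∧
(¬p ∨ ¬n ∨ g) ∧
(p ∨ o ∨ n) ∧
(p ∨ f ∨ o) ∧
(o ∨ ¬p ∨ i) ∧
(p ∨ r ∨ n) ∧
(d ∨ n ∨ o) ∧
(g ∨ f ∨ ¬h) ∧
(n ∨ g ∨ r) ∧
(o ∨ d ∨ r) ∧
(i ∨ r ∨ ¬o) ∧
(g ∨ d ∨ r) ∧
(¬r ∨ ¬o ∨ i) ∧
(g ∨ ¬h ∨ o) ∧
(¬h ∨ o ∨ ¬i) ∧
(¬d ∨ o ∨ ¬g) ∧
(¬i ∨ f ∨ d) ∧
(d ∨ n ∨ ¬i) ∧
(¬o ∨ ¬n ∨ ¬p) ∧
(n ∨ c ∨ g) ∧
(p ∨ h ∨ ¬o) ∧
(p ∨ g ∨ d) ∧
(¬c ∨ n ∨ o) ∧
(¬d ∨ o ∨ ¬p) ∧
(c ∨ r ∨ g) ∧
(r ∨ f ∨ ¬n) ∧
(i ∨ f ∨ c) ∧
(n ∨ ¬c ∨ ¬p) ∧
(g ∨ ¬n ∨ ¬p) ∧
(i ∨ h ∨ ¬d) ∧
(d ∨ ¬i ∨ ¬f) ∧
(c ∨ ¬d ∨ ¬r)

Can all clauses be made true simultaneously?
No

No, the formula is not satisfiable.

No assignment of truth values to the variables can make all 43 clauses true simultaneously.

The formula is UNSAT (unsatisfiable).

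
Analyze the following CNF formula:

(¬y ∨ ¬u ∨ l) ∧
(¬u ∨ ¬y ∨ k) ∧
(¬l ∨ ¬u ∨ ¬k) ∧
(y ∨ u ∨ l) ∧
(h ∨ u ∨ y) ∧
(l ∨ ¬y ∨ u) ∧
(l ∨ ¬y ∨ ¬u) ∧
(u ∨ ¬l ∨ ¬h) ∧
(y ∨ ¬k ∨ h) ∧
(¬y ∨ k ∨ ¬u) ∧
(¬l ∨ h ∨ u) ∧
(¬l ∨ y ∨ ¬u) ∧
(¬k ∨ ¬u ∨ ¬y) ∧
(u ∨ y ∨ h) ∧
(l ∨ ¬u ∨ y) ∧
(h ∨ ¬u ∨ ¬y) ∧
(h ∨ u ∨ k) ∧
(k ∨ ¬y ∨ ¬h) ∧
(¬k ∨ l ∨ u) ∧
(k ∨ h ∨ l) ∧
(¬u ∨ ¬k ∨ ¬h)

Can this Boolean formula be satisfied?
No

No, the formula is not satisfiable.

No assignment of truth values to the variables can make all 21 clauses true simultaneously.

The formula is UNSAT (unsatisfiable).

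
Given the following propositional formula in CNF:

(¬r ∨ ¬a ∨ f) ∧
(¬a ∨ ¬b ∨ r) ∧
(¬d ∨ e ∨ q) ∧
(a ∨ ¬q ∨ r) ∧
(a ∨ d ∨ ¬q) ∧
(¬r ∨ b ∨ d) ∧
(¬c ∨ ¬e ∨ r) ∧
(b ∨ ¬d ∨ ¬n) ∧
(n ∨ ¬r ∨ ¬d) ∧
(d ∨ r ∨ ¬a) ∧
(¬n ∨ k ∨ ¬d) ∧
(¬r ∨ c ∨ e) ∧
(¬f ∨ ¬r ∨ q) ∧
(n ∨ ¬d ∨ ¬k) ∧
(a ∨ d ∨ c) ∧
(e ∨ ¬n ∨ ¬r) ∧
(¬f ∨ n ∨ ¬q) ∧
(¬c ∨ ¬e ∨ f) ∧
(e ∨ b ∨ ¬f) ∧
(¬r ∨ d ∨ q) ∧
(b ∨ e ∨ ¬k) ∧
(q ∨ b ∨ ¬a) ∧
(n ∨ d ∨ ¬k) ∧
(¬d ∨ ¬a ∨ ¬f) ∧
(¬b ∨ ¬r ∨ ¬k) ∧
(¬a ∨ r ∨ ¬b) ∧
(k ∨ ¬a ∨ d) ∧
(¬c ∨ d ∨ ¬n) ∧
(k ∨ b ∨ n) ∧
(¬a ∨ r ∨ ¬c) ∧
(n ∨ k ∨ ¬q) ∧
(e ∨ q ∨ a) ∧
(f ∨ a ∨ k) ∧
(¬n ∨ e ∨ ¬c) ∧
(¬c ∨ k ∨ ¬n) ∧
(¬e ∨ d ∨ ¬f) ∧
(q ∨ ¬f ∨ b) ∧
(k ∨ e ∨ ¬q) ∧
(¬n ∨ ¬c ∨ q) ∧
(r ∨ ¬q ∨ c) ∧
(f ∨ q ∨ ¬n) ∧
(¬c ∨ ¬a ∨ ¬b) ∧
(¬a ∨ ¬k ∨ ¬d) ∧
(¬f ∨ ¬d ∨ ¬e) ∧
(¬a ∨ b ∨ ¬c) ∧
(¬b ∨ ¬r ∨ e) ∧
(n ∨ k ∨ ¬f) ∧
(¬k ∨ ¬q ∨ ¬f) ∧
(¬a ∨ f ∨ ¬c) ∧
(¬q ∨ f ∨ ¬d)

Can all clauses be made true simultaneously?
No

No, the formula is not satisfiable.

No assignment of truth values to the variables can make all 50 clauses true simultaneously.

The formula is UNSAT (unsatisfiable).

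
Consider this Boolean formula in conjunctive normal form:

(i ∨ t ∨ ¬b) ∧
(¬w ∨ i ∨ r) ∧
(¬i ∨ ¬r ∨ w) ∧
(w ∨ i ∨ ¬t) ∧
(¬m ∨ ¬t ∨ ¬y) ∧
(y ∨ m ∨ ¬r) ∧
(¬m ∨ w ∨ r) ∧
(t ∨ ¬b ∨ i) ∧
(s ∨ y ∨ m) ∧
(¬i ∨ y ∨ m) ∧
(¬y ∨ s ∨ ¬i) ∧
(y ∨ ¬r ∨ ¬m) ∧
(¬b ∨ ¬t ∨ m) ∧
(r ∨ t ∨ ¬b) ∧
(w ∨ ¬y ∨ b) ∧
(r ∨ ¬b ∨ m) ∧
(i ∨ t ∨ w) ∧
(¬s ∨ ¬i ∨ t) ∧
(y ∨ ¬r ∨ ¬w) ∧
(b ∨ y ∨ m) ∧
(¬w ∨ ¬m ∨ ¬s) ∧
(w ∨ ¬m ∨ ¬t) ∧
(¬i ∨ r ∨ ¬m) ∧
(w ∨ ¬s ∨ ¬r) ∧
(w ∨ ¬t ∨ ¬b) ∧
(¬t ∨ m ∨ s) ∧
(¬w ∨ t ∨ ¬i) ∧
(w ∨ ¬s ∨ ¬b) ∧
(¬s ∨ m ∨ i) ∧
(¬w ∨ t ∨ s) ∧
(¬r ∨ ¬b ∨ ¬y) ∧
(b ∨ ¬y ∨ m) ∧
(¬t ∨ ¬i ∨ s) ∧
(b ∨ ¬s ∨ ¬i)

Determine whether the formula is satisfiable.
No

No, the formula is not satisfiable.

No assignment of truth values to the variables can make all 34 clauses true simultaneously.

The formula is UNSAT (unsatisfiable).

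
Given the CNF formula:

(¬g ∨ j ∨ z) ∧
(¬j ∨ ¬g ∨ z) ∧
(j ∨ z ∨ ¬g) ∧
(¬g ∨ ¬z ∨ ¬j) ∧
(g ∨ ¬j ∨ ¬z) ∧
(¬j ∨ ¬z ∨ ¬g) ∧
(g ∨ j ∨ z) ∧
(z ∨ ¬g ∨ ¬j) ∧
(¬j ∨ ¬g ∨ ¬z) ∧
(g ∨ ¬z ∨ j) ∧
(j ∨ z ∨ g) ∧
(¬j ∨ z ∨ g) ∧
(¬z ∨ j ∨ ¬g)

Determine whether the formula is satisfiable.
No

No, the formula is not satisfiable.

No assignment of truth values to the variables can make all 13 clauses true simultaneously.

The formula is UNSAT (unsatisfiable).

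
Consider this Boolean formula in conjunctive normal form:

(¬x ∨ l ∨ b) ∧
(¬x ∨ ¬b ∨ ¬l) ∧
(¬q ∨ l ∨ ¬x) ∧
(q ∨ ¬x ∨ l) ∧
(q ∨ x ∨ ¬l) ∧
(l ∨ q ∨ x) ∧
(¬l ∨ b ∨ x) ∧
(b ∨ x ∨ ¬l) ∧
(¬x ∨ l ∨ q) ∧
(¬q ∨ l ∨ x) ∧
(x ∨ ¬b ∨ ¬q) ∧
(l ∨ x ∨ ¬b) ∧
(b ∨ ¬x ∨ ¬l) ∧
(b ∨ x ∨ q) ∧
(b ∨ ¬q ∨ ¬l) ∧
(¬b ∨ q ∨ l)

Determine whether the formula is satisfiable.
No

No, the formula is not satisfiable.

No assignment of truth values to the variables can make all 16 clauses true simultaneously.

The formula is UNSAT (unsatisfiable).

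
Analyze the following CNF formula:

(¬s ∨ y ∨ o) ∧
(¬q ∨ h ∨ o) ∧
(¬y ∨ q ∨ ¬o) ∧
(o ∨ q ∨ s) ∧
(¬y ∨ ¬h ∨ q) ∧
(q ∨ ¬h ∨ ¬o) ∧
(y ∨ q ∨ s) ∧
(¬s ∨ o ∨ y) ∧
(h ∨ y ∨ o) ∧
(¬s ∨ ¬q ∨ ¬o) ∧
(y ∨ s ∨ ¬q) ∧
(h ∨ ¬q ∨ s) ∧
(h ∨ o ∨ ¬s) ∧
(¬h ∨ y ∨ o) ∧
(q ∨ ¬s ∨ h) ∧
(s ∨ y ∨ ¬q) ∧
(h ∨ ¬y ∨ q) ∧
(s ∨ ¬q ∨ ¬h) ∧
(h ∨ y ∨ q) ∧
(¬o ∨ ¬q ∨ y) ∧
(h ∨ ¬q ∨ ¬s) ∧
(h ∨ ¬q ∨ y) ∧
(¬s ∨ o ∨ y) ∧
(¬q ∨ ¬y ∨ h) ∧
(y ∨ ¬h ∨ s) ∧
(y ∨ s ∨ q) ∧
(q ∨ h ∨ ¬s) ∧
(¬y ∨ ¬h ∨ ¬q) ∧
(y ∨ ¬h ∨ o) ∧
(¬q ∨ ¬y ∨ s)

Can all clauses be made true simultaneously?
No

No, the formula is not satisfiable.

No assignment of truth values to the variables can make all 30 clauses true simultaneously.

The formula is UNSAT (unsatisfiable).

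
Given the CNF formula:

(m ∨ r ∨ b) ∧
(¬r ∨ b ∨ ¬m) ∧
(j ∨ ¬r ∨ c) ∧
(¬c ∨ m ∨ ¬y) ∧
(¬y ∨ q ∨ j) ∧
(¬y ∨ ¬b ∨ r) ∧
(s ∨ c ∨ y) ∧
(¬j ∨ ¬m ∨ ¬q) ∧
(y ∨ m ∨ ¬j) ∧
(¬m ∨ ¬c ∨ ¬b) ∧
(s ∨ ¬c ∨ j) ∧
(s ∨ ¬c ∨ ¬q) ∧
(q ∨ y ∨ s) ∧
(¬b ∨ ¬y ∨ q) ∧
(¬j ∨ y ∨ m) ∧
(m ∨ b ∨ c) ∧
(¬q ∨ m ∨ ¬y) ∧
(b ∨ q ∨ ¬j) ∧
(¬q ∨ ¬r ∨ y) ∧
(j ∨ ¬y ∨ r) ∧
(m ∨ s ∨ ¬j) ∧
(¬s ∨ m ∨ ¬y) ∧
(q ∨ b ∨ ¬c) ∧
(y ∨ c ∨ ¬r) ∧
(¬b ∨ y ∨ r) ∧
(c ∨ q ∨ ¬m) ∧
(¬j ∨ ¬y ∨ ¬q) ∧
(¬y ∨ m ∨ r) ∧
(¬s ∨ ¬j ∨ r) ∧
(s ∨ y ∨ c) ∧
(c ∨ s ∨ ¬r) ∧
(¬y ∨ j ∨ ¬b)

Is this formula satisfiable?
Yes

Yes, the formula is satisfiable.

One satisfying assignment is: s=True, j=False, m=False, c=True, q=False, b=True, y=False, r=True

Verification: With this assignment, all 32 clauses evaluate to true.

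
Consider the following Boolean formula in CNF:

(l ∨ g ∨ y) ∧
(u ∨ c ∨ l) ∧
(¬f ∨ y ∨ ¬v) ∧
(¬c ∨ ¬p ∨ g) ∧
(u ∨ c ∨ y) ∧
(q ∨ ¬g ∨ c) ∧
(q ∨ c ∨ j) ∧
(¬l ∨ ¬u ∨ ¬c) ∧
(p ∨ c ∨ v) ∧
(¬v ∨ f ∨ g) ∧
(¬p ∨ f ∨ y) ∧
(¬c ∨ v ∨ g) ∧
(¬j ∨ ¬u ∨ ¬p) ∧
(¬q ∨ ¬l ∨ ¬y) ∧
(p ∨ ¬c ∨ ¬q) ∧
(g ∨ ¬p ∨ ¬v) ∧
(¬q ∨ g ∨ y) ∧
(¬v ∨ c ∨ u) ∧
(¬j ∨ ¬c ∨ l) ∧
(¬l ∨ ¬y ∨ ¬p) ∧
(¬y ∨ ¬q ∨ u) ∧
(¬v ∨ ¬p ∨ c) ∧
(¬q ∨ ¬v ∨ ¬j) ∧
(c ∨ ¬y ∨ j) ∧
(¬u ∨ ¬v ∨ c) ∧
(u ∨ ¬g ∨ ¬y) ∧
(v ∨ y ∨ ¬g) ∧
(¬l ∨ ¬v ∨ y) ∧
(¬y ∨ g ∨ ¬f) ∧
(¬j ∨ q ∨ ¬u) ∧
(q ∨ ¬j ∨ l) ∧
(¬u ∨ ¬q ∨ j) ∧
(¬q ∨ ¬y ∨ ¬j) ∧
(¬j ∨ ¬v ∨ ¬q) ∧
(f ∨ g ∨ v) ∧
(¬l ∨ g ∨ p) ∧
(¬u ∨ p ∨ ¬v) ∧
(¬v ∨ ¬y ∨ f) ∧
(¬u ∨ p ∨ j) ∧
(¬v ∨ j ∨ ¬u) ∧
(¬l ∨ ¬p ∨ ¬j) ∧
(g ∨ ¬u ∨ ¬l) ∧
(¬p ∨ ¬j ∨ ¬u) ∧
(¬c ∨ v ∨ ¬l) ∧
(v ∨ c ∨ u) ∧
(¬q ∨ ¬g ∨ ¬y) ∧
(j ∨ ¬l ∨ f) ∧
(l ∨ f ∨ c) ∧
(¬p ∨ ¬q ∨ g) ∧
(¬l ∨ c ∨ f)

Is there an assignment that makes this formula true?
Yes

Yes, the formula is satisfiable.

One satisfying assignment is: v=True, c=True, u=False, j=False, l=False, g=True, q=False, p=False, y=False, f=False

Verification: With this assignment, all 50 clauses evaluate to true.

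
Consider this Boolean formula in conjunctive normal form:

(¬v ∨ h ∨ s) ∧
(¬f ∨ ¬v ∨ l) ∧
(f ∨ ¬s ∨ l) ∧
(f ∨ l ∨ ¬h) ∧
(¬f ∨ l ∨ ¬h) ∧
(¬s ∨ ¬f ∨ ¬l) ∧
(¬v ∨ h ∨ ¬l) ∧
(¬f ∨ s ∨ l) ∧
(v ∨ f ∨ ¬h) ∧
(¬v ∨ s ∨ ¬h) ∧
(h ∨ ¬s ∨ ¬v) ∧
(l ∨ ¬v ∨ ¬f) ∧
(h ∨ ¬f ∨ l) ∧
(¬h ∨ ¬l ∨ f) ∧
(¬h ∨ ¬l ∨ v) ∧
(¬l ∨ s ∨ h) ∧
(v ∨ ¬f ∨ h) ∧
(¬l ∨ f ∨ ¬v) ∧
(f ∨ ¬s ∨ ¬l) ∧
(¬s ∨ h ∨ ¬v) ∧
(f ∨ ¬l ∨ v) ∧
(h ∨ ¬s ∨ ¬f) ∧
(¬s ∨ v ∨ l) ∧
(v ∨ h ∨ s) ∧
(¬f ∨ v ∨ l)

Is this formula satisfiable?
No

No, the formula is not satisfiable.

No assignment of truth values to the variables can make all 25 clauses true simultaneously.

The formula is UNSAT (unsatisfiable).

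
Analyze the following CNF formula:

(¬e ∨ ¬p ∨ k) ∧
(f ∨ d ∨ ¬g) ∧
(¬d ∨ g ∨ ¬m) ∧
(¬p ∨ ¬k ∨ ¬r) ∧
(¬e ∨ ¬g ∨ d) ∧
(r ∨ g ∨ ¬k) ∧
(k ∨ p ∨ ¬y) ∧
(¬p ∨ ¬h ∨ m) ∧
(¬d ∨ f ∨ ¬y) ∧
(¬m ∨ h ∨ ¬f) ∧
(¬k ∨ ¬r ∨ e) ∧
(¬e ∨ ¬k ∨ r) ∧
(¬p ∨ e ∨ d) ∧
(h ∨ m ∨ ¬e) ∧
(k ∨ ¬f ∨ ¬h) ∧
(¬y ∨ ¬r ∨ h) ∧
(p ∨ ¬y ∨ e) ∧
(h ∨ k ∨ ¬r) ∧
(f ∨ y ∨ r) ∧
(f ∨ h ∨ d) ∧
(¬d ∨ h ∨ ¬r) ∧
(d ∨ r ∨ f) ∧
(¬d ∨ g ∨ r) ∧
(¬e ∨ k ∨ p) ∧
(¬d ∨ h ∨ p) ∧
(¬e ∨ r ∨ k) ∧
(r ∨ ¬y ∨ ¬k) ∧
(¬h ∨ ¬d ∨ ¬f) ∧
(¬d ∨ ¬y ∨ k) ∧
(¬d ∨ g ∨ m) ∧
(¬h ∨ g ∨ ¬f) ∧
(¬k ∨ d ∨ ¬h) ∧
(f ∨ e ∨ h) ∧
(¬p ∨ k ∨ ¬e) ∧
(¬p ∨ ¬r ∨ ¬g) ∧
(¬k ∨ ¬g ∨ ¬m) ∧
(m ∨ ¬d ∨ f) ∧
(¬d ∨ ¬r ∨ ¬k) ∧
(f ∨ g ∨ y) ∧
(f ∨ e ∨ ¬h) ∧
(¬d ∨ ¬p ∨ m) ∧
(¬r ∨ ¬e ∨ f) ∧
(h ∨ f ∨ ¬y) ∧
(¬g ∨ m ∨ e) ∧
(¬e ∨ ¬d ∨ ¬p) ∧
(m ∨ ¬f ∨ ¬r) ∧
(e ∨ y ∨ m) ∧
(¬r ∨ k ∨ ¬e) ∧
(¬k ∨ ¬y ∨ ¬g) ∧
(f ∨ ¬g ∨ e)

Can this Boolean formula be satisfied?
No

No, the formula is not satisfiable.

No assignment of truth values to the variables can make all 50 clauses true simultaneously.

The formula is UNSAT (unsatisfiable).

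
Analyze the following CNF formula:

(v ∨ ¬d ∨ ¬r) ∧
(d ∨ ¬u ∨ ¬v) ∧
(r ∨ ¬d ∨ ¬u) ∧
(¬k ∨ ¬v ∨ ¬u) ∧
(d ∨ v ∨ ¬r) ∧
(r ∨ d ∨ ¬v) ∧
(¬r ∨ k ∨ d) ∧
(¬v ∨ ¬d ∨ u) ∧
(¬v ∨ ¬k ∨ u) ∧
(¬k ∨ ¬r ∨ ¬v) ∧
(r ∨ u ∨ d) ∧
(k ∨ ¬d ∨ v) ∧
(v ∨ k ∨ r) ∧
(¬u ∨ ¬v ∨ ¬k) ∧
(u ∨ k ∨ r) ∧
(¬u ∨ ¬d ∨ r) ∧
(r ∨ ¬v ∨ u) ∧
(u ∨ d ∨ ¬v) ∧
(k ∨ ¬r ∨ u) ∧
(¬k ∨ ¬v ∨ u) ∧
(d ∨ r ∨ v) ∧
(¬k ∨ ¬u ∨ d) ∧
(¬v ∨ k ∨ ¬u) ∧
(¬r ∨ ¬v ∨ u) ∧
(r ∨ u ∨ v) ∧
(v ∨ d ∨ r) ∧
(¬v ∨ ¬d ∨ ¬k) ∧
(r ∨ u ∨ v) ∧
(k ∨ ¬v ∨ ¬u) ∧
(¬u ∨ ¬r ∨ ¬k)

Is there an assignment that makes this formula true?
No

No, the formula is not satisfiable.

No assignment of truth values to the variables can make all 30 clauses true simultaneously.

The formula is UNSAT (unsatisfiable).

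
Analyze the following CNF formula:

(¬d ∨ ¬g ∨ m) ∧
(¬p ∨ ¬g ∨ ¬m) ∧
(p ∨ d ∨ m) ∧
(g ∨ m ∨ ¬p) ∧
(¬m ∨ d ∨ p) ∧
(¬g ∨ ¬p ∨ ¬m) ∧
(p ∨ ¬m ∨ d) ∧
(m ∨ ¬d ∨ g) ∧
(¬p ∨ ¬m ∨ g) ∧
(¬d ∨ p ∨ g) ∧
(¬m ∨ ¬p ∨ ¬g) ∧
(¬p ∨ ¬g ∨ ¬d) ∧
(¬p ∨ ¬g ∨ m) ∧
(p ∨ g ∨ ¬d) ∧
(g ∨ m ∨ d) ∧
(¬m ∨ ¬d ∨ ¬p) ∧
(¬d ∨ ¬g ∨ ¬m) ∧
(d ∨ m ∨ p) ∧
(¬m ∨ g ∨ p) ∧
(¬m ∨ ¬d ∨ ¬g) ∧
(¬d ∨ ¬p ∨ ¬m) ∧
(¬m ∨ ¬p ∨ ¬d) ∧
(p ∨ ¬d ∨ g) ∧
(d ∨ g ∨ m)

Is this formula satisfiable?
No

No, the formula is not satisfiable.

No assignment of truth values to the variables can make all 24 clauses true simultaneously.

The formula is UNSAT (unsatisfiable).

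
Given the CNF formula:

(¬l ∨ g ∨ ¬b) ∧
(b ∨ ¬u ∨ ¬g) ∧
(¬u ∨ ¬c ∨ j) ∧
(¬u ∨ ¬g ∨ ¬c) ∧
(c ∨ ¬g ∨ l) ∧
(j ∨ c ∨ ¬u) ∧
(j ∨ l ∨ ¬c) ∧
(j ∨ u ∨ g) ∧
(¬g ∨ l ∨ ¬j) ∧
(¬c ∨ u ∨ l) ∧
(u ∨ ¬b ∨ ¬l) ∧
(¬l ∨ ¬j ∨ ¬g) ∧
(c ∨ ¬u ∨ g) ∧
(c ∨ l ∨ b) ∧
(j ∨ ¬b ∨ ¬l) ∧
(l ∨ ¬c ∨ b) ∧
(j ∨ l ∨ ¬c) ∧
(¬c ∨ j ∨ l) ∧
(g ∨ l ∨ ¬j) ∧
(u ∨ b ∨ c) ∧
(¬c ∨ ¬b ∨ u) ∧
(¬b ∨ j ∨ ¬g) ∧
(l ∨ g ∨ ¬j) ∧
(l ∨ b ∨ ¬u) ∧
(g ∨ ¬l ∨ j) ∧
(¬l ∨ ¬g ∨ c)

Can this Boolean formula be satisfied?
Yes

Yes, the formula is satisfiable.

One satisfying assignment is: b=False, u=False, g=False, j=True, c=True, l=True

Verification: With this assignment, all 26 clauses evaluate to true.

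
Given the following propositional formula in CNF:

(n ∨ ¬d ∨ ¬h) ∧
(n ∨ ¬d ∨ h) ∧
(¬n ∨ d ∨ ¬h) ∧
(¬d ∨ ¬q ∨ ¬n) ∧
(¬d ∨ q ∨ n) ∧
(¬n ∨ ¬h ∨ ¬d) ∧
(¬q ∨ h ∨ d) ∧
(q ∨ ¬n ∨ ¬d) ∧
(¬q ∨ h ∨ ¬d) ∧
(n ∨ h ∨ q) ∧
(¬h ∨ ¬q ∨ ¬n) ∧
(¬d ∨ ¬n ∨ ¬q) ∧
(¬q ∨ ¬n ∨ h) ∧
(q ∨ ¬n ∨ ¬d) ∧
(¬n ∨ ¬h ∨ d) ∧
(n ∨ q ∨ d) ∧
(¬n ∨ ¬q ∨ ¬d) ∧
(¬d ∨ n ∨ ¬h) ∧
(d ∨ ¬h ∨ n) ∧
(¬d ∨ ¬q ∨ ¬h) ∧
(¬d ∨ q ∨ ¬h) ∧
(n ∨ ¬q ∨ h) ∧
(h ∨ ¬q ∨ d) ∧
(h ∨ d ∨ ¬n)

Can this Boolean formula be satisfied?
No

No, the formula is not satisfiable.

No assignment of truth values to the variables can make all 24 clauses true simultaneously.

The formula is UNSAT (unsatisfiable).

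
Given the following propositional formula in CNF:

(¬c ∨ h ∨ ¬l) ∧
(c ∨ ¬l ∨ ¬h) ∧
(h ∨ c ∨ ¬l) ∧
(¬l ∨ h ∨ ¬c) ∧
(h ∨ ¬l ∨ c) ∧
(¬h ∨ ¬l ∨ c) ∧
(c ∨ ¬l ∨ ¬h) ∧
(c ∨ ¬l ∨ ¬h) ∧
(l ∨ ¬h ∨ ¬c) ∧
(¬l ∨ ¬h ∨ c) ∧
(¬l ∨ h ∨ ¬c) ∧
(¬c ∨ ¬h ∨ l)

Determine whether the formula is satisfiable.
Yes

Yes, the formula is satisfiable.

One satisfying assignment is: h=False, c=False, l=False

Verification: With this assignment, all 12 clauses evaluate to true.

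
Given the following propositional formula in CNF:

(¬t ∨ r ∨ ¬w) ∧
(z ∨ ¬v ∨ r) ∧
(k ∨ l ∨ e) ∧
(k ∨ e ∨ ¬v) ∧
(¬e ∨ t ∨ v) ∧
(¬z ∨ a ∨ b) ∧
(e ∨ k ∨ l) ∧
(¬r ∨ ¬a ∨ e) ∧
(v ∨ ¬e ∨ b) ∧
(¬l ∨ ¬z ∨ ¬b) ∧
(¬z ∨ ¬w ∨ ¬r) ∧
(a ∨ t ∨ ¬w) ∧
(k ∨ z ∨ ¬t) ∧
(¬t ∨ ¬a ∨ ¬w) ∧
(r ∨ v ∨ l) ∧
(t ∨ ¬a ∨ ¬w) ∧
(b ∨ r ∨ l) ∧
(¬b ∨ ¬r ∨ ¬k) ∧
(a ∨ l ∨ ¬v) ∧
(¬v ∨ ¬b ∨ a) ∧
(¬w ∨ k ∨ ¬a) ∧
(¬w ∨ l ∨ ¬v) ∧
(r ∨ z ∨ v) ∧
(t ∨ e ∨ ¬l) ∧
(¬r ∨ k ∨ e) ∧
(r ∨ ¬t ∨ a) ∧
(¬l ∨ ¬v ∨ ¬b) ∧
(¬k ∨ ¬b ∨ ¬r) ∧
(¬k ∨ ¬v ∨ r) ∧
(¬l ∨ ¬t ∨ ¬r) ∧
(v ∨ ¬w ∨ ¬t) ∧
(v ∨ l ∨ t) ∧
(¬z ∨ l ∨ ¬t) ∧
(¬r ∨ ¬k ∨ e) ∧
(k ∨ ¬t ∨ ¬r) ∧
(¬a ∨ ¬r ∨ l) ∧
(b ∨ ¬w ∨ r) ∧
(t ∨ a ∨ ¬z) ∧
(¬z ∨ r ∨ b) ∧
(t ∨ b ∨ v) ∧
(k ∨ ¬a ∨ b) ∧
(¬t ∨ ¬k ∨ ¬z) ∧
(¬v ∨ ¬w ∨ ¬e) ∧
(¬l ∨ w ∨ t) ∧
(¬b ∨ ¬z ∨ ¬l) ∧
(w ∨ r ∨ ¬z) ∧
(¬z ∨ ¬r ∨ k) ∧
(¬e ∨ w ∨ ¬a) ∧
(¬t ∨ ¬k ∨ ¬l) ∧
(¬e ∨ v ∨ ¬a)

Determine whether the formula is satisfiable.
No

No, the formula is not satisfiable.

No assignment of truth values to the variables can make all 50 clauses true simultaneously.

The formula is UNSAT (unsatisfiable).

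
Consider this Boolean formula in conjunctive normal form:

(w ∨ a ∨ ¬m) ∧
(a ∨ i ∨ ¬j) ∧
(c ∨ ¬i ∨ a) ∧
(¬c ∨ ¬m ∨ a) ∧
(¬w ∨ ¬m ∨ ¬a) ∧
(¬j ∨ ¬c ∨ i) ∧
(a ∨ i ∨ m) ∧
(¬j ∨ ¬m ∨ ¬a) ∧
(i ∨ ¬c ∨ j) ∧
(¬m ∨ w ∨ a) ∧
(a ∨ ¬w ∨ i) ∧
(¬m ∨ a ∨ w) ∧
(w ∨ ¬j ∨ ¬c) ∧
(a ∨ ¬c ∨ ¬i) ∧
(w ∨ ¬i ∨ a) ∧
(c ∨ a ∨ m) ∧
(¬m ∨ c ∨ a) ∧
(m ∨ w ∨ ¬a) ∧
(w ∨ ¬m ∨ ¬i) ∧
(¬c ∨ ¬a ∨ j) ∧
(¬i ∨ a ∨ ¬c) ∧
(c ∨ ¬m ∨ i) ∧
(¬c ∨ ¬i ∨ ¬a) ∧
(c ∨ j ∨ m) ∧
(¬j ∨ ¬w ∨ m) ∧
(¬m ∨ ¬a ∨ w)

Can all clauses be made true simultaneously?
No

No, the formula is not satisfiable.

No assignment of truth values to the variables can make all 26 clauses true simultaneously.

The formula is UNSAT (unsatisfiable).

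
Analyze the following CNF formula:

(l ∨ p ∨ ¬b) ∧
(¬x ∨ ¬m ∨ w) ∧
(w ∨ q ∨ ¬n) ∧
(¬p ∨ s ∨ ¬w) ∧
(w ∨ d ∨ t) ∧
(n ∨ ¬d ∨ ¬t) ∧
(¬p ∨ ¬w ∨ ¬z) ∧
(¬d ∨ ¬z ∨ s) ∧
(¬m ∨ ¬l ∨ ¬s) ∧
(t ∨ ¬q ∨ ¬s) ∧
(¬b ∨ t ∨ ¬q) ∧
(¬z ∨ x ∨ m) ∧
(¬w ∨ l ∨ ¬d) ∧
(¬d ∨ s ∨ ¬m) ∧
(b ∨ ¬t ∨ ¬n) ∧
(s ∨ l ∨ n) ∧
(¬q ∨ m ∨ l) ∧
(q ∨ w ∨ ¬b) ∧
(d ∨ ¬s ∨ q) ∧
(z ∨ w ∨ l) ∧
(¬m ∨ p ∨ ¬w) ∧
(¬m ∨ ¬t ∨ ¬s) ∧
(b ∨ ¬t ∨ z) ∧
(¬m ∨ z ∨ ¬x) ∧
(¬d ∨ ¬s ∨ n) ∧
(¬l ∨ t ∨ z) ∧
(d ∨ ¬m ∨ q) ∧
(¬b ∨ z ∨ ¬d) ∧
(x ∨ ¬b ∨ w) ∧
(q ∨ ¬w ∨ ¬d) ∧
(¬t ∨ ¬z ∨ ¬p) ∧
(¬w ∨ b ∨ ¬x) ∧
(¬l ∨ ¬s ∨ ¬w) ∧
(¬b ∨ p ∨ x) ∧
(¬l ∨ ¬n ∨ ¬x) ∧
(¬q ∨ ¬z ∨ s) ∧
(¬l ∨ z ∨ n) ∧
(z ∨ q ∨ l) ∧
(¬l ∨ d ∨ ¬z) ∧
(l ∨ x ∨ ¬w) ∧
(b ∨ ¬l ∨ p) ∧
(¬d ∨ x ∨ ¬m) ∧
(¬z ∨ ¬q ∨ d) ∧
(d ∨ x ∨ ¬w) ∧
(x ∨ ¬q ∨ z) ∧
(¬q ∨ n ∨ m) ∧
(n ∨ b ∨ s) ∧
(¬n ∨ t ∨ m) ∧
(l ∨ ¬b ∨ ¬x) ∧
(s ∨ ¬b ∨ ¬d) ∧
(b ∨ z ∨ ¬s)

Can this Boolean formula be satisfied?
No

No, the formula is not satisfiable.

No assignment of truth values to the variables can make all 51 clauses true simultaneously.

The formula is UNSAT (unsatisfiable).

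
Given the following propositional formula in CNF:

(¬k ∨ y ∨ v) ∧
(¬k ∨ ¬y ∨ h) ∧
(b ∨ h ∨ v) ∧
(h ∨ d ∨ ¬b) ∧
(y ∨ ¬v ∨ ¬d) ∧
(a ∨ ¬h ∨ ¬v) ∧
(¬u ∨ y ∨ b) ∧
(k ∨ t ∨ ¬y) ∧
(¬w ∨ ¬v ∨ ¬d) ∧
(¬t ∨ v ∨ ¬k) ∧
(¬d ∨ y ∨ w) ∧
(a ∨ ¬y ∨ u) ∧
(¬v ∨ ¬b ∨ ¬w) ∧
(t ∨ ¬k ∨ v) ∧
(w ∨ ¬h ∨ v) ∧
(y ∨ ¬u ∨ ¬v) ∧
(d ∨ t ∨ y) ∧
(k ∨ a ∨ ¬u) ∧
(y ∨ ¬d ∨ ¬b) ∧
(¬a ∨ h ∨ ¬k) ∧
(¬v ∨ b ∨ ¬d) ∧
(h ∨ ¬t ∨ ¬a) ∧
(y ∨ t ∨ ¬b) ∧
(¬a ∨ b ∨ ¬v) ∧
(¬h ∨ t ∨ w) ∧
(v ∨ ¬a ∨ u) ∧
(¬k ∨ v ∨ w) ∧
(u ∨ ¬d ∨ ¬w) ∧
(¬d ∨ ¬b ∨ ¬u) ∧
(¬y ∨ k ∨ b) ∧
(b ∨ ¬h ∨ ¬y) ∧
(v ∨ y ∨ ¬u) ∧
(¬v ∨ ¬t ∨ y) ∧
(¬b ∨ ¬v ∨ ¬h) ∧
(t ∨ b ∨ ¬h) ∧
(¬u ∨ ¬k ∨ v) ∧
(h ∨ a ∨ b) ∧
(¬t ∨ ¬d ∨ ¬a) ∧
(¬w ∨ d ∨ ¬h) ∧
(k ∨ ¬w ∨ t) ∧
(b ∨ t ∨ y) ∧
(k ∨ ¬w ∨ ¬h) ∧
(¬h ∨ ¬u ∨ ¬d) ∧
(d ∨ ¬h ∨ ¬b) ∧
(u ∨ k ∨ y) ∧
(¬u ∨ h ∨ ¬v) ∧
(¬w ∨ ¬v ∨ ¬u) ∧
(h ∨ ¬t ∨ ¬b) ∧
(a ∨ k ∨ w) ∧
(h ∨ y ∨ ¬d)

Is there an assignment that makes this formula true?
No

No, the formula is not satisfiable.

No assignment of truth values to the variables can make all 50 clauses true simultaneously.

The formula is UNSAT (unsatisfiable).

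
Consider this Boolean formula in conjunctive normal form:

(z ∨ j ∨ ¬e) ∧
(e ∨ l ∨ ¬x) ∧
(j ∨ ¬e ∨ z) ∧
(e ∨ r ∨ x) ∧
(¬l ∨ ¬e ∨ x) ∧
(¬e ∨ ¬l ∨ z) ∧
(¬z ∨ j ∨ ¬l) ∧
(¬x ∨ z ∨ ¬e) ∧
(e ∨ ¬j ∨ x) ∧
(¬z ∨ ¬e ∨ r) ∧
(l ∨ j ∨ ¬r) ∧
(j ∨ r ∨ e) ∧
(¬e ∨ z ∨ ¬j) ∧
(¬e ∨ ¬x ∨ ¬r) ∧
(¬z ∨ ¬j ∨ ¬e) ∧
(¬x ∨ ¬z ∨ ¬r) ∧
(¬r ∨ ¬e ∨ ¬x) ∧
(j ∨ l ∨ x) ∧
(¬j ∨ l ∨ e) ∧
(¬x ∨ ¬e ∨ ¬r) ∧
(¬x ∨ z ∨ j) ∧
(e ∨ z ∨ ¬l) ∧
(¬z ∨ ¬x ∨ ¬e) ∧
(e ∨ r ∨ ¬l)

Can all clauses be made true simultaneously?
No

No, the formula is not satisfiable.

No assignment of truth values to the variables can make all 24 clauses true simultaneously.

The formula is UNSAT (unsatisfiable).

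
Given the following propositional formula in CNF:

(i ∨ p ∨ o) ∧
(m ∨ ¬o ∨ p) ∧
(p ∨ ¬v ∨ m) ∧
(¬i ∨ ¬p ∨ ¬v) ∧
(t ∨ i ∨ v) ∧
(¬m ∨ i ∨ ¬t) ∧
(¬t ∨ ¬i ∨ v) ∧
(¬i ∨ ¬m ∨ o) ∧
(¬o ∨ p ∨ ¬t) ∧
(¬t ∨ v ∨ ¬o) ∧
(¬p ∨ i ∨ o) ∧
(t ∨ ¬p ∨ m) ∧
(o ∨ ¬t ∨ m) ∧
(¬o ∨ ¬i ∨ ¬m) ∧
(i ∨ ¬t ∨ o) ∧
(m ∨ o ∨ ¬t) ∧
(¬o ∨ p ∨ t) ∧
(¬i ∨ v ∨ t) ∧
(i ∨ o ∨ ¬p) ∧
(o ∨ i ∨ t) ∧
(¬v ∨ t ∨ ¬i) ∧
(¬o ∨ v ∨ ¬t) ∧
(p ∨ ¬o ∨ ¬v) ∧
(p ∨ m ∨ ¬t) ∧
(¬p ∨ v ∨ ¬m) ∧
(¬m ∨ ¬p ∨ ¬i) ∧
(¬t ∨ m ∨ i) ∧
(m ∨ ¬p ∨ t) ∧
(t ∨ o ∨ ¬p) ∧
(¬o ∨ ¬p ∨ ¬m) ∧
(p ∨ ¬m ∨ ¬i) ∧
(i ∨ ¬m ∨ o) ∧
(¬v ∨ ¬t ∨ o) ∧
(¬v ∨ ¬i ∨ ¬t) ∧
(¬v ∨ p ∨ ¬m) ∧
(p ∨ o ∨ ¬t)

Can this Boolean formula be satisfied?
No

No, the formula is not satisfiable.

No assignment of truth values to the variables can make all 36 clauses true simultaneously.

The formula is UNSAT (unsatisfiable).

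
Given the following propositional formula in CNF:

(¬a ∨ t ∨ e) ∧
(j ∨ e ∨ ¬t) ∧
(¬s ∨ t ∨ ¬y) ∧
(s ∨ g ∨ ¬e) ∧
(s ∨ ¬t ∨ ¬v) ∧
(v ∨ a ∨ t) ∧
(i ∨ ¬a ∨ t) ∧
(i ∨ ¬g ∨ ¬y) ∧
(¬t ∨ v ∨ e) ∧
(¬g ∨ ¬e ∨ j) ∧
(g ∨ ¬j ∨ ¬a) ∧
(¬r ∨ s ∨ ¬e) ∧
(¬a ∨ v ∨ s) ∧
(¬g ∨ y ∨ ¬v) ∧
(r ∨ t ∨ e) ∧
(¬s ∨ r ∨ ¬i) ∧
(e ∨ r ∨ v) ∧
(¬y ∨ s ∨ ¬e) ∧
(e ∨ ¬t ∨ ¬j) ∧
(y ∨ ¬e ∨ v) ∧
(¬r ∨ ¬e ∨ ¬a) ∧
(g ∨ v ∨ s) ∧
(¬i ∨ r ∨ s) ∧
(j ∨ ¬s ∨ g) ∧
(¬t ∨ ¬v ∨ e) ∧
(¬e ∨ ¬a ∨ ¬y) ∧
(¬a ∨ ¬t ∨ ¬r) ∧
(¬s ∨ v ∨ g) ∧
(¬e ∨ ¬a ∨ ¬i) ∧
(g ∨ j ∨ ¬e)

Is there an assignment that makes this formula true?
Yes

Yes, the formula is satisfiable.

One satisfying assignment is: g=True, y=True, s=True, r=True, e=True, t=True, i=True, a=False, j=True, v=False

Verification: With this assignment, all 30 clauses evaluate to true.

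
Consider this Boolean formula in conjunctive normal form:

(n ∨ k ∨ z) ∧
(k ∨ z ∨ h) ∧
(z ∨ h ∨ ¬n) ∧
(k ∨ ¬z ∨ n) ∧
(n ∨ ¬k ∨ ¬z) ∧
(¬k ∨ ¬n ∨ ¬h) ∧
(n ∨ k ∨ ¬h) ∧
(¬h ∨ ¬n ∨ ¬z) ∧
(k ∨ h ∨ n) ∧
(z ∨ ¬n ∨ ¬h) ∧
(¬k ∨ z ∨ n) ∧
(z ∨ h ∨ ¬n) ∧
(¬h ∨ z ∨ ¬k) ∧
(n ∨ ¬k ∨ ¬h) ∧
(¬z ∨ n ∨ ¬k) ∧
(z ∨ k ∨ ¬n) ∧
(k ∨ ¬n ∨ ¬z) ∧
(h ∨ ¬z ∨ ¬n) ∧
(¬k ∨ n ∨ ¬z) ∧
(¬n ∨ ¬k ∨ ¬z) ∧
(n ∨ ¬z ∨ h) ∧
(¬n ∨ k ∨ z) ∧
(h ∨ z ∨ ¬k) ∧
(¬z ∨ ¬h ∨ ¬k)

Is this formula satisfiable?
No

No, the formula is not satisfiable.

No assignment of truth values to the variables can make all 24 clauses true simultaneously.

The formula is UNSAT (unsatisfiable).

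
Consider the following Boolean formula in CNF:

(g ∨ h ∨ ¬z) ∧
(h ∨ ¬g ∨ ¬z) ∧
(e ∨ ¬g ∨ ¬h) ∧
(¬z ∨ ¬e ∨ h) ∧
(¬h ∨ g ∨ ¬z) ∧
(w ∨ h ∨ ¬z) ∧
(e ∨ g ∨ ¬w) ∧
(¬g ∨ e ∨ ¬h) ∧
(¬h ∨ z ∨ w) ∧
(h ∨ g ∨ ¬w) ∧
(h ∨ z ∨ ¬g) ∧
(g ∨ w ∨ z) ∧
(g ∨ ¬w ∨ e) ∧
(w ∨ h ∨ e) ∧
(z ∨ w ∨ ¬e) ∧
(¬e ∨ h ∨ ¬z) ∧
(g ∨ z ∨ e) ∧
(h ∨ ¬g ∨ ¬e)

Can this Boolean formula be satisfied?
Yes

Yes, the formula is satisfiable.

One satisfying assignment is: h=True, e=True, w=True, z=False, g=False

Verification: With this assignment, all 18 clauses evaluate to true.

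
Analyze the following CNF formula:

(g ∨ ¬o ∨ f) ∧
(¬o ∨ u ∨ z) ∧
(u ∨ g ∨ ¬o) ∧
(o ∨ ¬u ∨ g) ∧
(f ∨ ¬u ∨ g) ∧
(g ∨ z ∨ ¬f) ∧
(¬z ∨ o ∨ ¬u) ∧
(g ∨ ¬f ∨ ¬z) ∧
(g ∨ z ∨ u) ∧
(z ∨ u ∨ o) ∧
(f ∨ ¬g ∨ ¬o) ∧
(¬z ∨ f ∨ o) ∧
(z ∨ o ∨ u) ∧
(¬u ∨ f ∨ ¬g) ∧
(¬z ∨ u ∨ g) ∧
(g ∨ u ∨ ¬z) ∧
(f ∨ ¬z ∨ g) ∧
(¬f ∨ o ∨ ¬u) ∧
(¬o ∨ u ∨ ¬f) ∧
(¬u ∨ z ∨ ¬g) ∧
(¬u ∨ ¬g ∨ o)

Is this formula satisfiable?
Yes

Yes, the formula is satisfiable.

One satisfying assignment is: z=True, u=True, g=True, o=True, f=True

Verification: With this assignment, all 21 clauses evaluate to true.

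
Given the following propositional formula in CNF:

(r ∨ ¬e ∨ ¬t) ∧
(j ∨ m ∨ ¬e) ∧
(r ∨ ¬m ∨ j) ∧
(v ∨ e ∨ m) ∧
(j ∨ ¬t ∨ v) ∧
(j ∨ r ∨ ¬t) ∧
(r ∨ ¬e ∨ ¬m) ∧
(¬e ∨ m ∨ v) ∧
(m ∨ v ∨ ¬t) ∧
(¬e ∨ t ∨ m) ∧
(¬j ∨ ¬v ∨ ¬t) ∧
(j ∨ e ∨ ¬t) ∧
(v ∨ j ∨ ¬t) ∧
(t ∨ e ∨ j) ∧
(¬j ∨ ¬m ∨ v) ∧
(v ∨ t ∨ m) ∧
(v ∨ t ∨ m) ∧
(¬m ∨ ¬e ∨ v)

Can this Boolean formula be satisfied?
Yes

Yes, the formula is satisfiable.

One satisfying assignment is: m=False, r=False, v=True, j=True, t=False, e=False

Verification: With this assignment, all 18 clauses evaluate to true.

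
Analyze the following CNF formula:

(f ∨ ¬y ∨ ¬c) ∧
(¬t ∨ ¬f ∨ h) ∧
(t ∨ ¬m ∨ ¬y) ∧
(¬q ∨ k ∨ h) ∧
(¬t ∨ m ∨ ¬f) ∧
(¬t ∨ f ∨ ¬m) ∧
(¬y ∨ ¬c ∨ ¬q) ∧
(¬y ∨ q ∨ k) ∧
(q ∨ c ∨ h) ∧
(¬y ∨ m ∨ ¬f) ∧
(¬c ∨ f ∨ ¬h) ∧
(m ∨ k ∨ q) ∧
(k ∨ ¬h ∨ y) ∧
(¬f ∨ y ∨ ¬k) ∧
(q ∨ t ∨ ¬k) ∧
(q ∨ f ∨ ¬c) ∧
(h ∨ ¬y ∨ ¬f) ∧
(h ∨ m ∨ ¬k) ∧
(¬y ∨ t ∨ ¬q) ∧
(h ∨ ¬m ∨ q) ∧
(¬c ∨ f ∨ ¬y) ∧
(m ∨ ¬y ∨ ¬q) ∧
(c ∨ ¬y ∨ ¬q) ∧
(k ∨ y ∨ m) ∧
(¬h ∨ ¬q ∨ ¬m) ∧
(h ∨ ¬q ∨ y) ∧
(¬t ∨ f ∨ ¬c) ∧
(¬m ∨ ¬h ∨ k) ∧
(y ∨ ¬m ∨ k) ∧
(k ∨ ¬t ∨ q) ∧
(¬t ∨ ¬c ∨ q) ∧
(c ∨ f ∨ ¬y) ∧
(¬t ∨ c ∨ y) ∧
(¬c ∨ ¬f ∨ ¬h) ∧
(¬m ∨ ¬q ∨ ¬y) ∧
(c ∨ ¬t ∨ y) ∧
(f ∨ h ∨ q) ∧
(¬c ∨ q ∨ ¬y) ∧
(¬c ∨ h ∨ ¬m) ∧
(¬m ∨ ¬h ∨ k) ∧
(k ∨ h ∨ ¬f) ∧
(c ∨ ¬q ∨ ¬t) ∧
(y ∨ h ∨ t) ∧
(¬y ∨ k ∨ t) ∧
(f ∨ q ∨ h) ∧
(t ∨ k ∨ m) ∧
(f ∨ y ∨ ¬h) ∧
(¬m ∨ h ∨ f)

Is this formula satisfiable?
Yes

Yes, the formula is satisfiable.

One satisfying assignment is: y=True, m=True, h=True, t=True, f=True, c=False, k=True, q=False

Verification: With this assignment, all 48 clauses evaluate to true.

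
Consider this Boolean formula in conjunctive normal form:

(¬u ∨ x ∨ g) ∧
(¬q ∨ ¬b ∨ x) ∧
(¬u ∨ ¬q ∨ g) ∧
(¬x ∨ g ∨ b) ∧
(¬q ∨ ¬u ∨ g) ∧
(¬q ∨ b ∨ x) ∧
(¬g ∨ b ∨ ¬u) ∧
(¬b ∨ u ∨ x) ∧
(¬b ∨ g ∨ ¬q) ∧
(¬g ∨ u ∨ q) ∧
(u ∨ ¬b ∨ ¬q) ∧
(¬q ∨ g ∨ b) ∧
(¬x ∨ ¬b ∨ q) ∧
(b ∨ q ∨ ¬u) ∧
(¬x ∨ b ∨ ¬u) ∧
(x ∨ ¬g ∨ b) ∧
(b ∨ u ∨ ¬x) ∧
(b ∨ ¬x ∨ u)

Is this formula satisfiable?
Yes

Yes, the formula is satisfiable.

One satisfying assignment is: b=False, u=False, g=False, q=False, x=False

Verification: With this assignment, all 18 clauses evaluate to true.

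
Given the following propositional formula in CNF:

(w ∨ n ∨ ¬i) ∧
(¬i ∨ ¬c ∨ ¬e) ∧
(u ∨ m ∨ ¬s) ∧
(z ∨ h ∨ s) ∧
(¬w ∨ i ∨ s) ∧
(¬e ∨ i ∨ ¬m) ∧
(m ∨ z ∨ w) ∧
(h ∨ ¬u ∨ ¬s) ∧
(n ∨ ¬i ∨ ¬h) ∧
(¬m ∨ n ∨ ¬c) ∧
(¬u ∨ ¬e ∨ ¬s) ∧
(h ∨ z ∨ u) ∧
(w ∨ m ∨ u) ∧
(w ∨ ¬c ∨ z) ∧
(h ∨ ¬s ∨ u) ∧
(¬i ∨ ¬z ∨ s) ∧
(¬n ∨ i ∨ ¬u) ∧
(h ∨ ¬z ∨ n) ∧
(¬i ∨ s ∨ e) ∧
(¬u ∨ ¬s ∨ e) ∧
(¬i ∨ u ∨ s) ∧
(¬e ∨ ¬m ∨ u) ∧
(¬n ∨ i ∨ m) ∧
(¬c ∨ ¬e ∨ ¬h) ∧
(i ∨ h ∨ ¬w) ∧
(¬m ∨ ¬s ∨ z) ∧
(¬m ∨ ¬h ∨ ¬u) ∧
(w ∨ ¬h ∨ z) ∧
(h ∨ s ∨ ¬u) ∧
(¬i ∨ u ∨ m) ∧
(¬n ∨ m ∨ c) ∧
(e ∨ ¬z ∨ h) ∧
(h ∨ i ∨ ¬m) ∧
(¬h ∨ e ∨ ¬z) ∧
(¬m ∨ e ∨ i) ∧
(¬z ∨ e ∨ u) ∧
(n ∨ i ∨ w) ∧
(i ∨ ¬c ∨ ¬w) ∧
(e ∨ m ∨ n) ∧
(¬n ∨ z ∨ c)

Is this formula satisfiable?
No

No, the formula is not satisfiable.

No assignment of truth values to the variables can make all 40 clauses true simultaneously.

The formula is UNSAT (unsatisfiable).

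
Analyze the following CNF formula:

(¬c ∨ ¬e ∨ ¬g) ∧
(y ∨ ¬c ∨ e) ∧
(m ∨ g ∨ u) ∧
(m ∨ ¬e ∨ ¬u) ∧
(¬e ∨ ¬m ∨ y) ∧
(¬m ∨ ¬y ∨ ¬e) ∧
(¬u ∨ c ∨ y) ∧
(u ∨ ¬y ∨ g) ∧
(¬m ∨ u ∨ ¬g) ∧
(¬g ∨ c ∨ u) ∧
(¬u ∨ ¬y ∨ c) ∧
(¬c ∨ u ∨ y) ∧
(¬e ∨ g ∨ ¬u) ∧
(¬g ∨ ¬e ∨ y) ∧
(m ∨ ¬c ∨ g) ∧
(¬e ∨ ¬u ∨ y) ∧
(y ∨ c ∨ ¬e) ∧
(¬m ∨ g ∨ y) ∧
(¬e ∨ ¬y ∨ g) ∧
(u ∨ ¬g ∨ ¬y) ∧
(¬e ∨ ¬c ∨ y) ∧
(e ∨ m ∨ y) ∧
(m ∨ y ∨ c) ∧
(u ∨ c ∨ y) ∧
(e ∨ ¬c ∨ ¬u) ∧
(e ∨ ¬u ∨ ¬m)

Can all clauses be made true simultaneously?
No

No, the formula is not satisfiable.

No assignment of truth values to the variables can make all 26 clauses true simultaneously.

The formula is UNSAT (unsatisfiable).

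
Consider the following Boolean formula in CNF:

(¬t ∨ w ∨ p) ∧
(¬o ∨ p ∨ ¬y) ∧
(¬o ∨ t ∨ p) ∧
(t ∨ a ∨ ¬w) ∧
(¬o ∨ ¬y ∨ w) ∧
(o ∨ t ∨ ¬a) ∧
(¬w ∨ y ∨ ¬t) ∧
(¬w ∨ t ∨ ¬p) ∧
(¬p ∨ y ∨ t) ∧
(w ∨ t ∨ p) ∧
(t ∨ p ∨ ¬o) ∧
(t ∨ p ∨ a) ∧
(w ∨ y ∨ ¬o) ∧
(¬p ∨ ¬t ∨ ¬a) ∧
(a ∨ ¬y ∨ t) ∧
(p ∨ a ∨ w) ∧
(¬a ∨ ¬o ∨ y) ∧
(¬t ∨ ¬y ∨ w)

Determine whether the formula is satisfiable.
Yes

Yes, the formula is satisfiable.

One satisfying assignment is: w=False, p=True, a=False, y=False, t=True, o=False

Verification: With this assignment, all 18 clauses evaluate to true.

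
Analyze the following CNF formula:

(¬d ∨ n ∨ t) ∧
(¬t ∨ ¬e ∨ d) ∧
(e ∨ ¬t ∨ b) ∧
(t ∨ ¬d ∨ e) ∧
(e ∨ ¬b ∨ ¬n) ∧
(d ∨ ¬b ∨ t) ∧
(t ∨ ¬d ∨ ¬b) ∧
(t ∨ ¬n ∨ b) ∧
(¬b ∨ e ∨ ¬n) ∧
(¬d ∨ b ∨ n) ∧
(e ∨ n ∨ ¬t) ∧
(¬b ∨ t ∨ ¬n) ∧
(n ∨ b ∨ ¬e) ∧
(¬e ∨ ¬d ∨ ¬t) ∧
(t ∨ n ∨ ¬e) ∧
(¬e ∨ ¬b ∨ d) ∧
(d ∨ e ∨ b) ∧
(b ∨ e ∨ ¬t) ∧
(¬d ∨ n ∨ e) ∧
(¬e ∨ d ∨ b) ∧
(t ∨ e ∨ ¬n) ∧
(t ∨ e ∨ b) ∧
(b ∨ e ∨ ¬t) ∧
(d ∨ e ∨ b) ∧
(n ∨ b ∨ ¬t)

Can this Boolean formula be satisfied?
No

No, the formula is not satisfiable.

No assignment of truth values to the variables can make all 25 clauses true simultaneously.

The formula is UNSAT (unsatisfiable).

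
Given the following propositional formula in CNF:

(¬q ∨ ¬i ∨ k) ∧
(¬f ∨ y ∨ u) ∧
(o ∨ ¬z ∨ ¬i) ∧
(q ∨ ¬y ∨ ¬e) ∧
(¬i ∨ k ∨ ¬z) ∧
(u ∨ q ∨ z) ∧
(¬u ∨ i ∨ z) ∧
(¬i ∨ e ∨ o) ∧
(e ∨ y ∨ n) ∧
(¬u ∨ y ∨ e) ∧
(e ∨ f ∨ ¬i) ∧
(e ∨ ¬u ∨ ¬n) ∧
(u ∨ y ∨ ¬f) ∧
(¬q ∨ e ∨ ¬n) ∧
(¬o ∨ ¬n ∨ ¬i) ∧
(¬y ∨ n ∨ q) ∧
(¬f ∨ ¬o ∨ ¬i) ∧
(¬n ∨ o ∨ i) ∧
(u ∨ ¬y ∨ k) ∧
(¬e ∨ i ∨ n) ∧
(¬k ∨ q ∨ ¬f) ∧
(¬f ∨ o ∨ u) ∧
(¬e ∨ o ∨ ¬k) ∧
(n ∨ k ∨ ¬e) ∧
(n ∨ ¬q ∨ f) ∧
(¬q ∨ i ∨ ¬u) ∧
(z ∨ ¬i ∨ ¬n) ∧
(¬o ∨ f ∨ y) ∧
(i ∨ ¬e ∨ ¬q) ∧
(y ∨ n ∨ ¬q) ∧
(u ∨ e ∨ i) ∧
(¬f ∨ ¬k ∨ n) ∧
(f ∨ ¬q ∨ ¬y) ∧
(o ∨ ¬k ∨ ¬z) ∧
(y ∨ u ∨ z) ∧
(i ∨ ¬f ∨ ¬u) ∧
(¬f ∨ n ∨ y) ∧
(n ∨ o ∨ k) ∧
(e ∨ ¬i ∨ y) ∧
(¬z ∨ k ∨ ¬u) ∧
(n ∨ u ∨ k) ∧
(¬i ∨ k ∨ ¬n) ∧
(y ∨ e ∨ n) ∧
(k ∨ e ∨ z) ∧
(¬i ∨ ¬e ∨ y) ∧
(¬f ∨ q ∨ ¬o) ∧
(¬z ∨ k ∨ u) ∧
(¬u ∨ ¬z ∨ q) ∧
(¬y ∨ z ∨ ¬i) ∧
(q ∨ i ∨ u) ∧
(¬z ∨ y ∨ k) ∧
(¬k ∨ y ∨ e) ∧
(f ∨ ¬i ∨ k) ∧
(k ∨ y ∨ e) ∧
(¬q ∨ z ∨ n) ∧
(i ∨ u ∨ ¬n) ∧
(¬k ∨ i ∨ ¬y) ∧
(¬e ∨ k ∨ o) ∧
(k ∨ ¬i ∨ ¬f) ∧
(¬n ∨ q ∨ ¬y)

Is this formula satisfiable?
No

No, the formula is not satisfiable.

No assignment of truth values to the variables can make all 60 clauses true simultaneously.

The formula is UNSAT (unsatisfiable).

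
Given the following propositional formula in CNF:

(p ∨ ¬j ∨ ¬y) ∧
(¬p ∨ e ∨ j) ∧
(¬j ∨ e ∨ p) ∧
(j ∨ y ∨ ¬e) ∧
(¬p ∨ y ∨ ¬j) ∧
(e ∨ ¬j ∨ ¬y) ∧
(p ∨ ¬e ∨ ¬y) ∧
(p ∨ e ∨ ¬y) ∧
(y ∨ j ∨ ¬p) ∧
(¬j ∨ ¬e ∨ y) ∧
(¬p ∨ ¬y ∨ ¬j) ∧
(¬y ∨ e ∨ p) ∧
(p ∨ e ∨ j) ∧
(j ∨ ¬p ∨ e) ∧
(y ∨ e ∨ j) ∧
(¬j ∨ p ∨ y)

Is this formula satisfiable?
Yes

Yes, the formula is satisfiable.

One satisfying assignment is: j=False, y=True, p=True, e=True

Verification: With this assignment, all 16 clauses evaluate to true.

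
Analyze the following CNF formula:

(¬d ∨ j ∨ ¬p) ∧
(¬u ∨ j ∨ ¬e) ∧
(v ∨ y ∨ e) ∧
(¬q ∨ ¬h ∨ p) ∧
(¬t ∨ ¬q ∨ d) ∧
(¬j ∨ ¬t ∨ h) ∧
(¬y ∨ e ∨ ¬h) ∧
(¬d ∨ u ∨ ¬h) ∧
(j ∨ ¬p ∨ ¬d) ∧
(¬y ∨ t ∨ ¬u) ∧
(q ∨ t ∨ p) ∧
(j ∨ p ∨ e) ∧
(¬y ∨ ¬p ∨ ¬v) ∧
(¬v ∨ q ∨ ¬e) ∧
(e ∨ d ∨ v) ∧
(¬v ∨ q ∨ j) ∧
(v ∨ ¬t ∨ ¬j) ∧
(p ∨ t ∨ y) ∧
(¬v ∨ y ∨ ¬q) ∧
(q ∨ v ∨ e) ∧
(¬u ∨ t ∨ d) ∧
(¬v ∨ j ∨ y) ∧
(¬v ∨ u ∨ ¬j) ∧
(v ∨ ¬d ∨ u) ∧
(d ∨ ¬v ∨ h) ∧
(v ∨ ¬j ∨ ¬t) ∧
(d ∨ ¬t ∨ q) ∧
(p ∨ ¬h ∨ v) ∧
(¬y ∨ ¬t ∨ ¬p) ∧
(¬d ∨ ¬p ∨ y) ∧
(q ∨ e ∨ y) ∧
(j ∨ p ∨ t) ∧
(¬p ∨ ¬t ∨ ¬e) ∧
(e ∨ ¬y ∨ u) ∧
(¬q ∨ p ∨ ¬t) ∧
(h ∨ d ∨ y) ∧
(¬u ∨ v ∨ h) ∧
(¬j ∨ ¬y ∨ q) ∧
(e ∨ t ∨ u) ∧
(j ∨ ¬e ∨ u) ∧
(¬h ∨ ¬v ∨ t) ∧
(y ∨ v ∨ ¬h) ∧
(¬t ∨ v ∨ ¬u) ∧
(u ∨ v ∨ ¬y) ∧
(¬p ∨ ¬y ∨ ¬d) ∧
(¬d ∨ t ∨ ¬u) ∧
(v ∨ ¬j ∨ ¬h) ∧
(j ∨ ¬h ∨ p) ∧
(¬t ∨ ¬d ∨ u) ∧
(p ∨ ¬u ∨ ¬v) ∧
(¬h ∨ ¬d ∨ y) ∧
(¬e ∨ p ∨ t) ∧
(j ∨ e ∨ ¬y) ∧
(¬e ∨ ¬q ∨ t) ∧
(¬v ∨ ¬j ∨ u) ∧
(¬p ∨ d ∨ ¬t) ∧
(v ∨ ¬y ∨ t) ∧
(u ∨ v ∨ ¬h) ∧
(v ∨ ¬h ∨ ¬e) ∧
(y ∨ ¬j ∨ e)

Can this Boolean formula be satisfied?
No

No, the formula is not satisfiable.

No assignment of truth values to the variables can make all 60 clauses true simultaneously.

The formula is UNSAT (unsatisfiable).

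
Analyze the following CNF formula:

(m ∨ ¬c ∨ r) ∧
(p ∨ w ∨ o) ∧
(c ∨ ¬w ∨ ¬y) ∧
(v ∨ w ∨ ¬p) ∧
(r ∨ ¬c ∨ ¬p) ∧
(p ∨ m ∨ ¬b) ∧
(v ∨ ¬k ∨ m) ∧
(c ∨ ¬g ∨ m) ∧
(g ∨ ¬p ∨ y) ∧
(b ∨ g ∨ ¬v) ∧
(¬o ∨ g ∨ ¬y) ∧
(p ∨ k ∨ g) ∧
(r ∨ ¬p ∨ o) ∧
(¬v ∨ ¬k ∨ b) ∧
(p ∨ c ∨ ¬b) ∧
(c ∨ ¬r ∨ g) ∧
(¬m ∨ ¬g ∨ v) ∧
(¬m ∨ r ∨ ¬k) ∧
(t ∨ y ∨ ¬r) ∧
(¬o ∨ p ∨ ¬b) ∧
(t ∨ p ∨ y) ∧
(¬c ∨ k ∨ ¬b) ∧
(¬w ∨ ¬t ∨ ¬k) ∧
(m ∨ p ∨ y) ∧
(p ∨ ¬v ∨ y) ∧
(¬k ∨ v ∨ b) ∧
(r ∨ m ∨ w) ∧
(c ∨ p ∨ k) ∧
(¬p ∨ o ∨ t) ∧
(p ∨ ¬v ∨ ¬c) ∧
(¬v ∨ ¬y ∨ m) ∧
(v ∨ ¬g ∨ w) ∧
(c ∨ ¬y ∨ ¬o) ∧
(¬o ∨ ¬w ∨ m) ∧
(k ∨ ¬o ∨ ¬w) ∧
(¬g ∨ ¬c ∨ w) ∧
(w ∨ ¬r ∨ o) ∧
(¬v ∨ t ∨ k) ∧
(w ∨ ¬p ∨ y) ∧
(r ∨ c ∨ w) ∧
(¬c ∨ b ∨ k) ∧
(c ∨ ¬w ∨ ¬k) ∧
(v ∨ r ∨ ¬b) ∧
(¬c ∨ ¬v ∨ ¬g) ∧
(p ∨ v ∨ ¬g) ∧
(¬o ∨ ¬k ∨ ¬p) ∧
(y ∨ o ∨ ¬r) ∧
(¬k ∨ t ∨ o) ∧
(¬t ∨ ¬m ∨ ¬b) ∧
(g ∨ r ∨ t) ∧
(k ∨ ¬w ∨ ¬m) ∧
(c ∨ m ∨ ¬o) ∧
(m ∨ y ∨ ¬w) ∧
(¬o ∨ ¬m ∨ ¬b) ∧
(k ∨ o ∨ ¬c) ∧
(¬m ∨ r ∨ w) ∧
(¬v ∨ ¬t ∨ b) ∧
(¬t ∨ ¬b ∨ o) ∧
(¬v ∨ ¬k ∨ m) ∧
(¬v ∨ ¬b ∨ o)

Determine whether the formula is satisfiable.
No

No, the formula is not satisfiable.

No assignment of truth values to the variables can make all 60 clauses true simultaneously.

The formula is UNSAT (unsatisfiable).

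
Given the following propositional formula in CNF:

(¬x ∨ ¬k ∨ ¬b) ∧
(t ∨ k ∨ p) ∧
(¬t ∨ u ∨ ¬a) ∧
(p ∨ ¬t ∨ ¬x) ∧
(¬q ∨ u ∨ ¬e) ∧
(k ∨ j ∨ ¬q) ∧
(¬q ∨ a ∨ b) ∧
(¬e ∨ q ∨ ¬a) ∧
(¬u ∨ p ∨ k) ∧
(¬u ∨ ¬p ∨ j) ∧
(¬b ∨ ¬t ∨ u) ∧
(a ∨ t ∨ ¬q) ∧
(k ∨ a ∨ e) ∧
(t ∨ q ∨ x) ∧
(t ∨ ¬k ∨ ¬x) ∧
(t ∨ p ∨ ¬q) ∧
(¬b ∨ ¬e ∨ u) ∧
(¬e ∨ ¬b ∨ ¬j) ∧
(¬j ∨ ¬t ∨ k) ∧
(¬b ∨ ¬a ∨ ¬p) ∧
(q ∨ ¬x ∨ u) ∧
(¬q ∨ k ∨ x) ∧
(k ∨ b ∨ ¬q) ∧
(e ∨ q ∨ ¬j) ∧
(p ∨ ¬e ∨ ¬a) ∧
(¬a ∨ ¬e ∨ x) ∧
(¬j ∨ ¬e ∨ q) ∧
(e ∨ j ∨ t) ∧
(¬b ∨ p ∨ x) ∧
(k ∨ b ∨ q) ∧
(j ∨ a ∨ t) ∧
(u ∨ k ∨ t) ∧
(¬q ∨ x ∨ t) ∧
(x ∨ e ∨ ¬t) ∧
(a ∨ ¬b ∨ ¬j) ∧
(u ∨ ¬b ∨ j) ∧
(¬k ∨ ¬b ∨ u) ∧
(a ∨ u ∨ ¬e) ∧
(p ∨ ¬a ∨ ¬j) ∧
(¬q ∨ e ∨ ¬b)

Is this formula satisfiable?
Yes

Yes, the formula is satisfiable.

One satisfying assignment is: x=False, q=False, p=False, j=False, a=False, e=True, u=True, t=True, k=True, b=False

Verification: With this assignment, all 40 clauses evaluate to true.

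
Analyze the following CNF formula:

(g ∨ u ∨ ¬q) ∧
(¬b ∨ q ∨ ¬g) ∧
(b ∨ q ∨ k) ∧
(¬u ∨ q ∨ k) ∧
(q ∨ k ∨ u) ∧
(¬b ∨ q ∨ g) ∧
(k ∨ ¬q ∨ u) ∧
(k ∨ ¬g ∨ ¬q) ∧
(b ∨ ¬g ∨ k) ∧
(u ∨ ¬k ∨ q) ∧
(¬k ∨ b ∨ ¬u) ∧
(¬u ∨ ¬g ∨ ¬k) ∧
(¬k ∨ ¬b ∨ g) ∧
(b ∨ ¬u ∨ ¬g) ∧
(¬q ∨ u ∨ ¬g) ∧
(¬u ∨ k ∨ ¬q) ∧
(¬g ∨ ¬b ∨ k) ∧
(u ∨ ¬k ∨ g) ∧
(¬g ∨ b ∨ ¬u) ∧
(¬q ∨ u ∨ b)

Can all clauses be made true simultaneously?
No

No, the formula is not satisfiable.

No assignment of truth values to the variables can make all 20 clauses true simultaneously.

The formula is UNSAT (unsatisfiable).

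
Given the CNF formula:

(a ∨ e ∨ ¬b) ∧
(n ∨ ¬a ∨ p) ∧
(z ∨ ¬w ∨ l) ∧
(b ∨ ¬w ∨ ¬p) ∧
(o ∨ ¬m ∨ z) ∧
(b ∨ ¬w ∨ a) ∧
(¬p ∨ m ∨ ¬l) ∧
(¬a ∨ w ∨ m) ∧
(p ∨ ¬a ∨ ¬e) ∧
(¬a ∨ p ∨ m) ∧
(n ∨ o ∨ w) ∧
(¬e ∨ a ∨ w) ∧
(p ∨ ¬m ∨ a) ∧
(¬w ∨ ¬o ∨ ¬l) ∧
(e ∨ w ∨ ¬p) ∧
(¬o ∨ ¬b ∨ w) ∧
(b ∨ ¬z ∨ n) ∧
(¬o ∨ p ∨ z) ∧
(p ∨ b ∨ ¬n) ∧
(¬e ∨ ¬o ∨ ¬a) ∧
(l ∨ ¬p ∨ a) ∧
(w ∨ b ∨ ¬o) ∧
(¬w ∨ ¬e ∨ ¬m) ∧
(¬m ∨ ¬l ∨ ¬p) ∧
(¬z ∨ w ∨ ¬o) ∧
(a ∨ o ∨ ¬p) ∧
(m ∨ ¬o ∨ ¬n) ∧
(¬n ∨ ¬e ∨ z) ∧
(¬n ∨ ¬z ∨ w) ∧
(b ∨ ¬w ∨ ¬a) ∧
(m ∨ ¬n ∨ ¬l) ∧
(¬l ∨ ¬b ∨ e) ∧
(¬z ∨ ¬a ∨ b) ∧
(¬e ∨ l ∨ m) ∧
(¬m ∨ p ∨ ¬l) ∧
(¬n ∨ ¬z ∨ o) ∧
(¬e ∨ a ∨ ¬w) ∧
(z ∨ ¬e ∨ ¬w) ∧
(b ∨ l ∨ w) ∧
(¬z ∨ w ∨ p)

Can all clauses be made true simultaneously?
Yes

Yes, the formula is satisfiable.

One satisfying assignment is: b=True, p=True, w=True, m=False, l=False, e=False, o=False, n=False, z=True, a=True

Verification: With this assignment, all 40 clauses evaluate to true.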